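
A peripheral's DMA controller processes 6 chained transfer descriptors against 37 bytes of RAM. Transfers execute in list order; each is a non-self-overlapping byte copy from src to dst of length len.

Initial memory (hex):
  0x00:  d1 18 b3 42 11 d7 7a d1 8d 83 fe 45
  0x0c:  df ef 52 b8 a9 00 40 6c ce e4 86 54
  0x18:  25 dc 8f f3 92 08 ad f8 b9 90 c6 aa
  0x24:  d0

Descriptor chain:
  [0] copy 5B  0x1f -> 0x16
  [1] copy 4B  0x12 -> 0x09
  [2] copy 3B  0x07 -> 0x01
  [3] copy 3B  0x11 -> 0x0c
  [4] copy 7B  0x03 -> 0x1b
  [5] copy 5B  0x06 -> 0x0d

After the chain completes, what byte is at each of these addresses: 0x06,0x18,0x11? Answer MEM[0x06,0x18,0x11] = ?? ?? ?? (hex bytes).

MEM[0x06,0x18,0x11] = 7a 90 6c

#0 dst[0x16+5] := {0xf8,0xb9,0x90,0xc6,0xaa}
#1 dst[0x09+4] := {0x40,0x6c,0xce,0xe4}
#2 dst[0x01+3] := {0xd1,0x8d,0x40}
#3 dst[0x0c+3] := {0x00,0x40,0x6c}
#4 dst[0x1b+7] := {0x40,0x11,0xd7,0x7a,0xd1,0x8d,0x40}
#5 dst[0x0d+5] := {0x7a,0xd1,0x8d,0x40,0x6c}
query mem[0x06]=0x7a, mem[0x18]=0x90, mem[0x11]=0x6c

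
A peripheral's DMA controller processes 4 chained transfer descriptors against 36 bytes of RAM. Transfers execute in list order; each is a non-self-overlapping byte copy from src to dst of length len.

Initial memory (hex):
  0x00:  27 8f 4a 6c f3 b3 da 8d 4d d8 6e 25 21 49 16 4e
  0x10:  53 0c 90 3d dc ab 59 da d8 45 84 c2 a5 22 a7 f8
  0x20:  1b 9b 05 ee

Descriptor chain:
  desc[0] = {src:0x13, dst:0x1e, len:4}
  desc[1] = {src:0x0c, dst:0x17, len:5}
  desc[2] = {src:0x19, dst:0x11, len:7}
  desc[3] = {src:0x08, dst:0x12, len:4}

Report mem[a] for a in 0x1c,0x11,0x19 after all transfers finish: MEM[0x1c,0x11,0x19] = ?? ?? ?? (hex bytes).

MEM[0x1c,0x11,0x19] = a5 16 16

#0 dst[0x1e+4] := {0x3d,0xdc,0xab,0x59}
#1 dst[0x17+5] := {0x21,0x49,0x16,0x4e,0x53}
#2 dst[0x11+7] := {0x16,0x4e,0x53,0xa5,0x22,0x3d,0xdc}
#3 dst[0x12+4] := {0x4d,0xd8,0x6e,0x25}
query mem[0x1c]=0xa5, mem[0x11]=0x16, mem[0x19]=0x16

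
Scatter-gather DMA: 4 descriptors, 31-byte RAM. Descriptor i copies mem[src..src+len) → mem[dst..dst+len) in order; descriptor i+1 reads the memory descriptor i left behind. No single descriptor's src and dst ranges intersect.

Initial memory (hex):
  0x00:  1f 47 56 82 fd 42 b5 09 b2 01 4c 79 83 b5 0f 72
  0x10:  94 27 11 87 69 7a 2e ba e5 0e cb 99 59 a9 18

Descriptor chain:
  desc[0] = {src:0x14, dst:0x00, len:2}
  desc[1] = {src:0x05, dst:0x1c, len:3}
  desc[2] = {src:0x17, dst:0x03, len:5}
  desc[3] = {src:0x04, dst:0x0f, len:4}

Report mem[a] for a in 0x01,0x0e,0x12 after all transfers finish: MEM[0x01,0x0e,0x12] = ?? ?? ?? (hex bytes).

MEM[0x01,0x0e,0x12] = 7a 0f 99

[0] 0x14->0x00 len=2 : 69 7a
[1] 0x05->0x1c len=3 : 42 b5 09
[2] 0x17->0x03 len=5 : ba e5 0e cb 99
[3] 0x04->0x0f len=4 : e5 0e cb 99
query mem[0x01]=0x7a, mem[0x0e]=0x0f, mem[0x12]=0x99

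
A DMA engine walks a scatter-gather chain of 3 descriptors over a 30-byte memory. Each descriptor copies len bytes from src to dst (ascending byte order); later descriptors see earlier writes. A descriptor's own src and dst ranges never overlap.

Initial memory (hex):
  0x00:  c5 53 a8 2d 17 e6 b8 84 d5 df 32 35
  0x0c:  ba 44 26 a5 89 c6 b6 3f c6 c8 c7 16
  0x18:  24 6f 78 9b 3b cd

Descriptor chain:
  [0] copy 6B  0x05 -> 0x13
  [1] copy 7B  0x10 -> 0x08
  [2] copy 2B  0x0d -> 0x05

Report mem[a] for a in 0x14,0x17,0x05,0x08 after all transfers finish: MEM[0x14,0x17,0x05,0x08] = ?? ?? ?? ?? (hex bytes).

MEM[0x14,0x17,0x05,0x08] = b8 df 84 89

[0] 0x05->0x13 len=6 : e6 b8 84 d5 df 32
[1] 0x10->0x08 len=7 : 89 c6 b6 e6 b8 84 d5
[2] 0x0d->0x05 len=2 : 84 d5
query mem[0x14]=0xb8, mem[0x17]=0xdf, mem[0x05]=0x84, mem[0x08]=0x89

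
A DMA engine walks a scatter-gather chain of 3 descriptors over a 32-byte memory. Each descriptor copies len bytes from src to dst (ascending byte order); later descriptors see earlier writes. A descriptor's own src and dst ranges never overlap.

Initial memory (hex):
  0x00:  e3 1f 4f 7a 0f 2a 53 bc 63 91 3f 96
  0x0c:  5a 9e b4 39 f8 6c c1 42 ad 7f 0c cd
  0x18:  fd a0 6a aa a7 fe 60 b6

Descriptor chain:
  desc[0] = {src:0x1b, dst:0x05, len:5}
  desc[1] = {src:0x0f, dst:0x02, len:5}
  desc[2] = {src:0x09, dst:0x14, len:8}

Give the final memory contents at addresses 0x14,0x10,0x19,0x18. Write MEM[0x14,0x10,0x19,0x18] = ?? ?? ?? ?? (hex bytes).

  after D0: wrote 5B at 0x05 = aaa7fe60b6
  after D1: wrote 5B at 0x02 = 39f86cc142
  after D2: wrote 8B at 0x14 = b63f965a9eb439f8
query mem[0x14]=0xb6, mem[0x10]=0xf8, mem[0x19]=0xb4, mem[0x18]=0x9e

MEM[0x14,0x10,0x19,0x18] = b6 f8 b4 9e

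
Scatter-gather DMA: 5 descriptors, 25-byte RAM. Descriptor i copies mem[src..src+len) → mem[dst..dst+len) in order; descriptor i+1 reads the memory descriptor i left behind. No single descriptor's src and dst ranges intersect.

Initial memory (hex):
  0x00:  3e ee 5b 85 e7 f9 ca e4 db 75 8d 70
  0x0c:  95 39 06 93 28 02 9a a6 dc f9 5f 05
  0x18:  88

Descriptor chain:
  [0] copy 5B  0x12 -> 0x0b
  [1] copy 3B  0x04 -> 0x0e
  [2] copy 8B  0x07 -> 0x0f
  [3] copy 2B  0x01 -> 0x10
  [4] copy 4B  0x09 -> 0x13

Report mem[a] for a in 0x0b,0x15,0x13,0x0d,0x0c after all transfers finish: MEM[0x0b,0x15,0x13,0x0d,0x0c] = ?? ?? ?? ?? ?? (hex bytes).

MEM[0x0b,0x15,0x13,0x0d,0x0c] = 9a 9a 75 dc a6

  after D0: wrote 5B at 0x0b = 9aa6dcf95f
  after D1: wrote 3B at 0x0e = e7f9ca
  after D2: wrote 8B at 0x0f = e4db758d9aa6dce7
  after D3: wrote 2B at 0x10 = ee5b
  after D4: wrote 4B at 0x13 = 758d9aa6
query mem[0x0b]=0x9a, mem[0x15]=0x9a, mem[0x13]=0x75, mem[0x0d]=0xdc, mem[0x0c]=0xa6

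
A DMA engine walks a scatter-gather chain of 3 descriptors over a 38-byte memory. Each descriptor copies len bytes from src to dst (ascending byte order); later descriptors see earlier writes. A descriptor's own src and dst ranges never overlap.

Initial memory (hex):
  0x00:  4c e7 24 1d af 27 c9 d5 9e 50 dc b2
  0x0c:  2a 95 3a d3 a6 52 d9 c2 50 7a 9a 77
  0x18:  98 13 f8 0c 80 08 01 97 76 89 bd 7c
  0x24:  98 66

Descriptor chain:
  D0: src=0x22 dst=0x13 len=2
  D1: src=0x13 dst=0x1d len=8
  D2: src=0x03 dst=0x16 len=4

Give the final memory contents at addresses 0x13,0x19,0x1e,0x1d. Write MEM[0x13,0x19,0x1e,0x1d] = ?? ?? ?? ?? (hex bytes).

#0 dst[0x13+2] := {0xbd,0x7c}
#1 dst[0x1d+8] := {0xbd,0x7c,0x7a,0x9a,0x77,0x98,0x13,0xf8}
#2 dst[0x16+4] := {0x1d,0xaf,0x27,0xc9}
query mem[0x13]=0xbd, mem[0x19]=0xc9, mem[0x1e]=0x7c, mem[0x1d]=0xbd

MEM[0x13,0x19,0x1e,0x1d] = bd c9 7c bd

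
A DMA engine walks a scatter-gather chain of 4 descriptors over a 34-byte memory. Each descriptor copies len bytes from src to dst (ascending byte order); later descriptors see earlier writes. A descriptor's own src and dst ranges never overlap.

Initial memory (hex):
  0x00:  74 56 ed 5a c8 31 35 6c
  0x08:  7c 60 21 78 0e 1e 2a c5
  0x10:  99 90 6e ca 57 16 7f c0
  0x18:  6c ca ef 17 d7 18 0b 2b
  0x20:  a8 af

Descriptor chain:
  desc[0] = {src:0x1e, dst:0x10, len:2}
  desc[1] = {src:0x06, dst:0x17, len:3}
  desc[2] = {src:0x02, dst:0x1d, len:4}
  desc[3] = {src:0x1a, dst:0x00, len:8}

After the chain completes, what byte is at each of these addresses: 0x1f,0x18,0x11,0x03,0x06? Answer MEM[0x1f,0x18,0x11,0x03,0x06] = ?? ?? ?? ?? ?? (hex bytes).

MEM[0x1f,0x18,0x11,0x03,0x06] = c8 6c 2b ed 31

D0: mem[0x10..0x11] <- [0b 2b]
D1: mem[0x17..0x19] <- [35 6c 7c]
D2: mem[0x1d..0x20] <- [ed 5a c8 31]
D3: mem[0x00..0x07] <- [ef 17 d7 ed 5a c8 31 af]
query mem[0x1f]=0xc8, mem[0x18]=0x6c, mem[0x11]=0x2b, mem[0x03]=0xed, mem[0x06]=0x31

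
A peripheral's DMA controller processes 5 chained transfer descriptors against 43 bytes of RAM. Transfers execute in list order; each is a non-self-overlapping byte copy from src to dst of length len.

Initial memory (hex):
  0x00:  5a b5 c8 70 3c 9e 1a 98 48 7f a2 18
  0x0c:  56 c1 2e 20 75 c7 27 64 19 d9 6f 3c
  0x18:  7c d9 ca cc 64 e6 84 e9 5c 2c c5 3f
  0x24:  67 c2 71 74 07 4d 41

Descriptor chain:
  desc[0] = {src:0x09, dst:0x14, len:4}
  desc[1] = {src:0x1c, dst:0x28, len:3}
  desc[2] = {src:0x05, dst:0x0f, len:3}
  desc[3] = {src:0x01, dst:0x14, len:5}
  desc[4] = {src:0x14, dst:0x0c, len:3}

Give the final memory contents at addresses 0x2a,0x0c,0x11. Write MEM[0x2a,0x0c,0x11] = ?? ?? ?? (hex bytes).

D0: mem[0x14..0x17] <- [7f a2 18 56]
D1: mem[0x28..0x2a] <- [64 e6 84]
D2: mem[0x0f..0x11] <- [9e 1a 98]
D3: mem[0x14..0x18] <- [b5 c8 70 3c 9e]
D4: mem[0x0c..0x0e] <- [b5 c8 70]
query mem[0x2a]=0x84, mem[0x0c]=0xb5, mem[0x11]=0x98

MEM[0x2a,0x0c,0x11] = 84 b5 98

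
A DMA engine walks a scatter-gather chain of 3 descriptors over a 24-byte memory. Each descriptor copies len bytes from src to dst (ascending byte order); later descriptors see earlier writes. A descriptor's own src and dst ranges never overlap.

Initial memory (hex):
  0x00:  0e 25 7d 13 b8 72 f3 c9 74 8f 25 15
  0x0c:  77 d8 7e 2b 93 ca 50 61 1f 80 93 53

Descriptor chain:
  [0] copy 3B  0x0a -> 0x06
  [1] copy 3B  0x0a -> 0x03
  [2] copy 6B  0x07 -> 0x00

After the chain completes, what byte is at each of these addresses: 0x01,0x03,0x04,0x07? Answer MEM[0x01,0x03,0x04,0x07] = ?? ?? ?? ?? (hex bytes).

[0] 0x0a->0x06 len=3 : 25 15 77
[1] 0x0a->0x03 len=3 : 25 15 77
[2] 0x07->0x00 len=6 : 15 77 8f 25 15 77
query mem[0x01]=0x77, mem[0x03]=0x25, mem[0x04]=0x15, mem[0x07]=0x15

MEM[0x01,0x03,0x04,0x07] = 77 25 15 15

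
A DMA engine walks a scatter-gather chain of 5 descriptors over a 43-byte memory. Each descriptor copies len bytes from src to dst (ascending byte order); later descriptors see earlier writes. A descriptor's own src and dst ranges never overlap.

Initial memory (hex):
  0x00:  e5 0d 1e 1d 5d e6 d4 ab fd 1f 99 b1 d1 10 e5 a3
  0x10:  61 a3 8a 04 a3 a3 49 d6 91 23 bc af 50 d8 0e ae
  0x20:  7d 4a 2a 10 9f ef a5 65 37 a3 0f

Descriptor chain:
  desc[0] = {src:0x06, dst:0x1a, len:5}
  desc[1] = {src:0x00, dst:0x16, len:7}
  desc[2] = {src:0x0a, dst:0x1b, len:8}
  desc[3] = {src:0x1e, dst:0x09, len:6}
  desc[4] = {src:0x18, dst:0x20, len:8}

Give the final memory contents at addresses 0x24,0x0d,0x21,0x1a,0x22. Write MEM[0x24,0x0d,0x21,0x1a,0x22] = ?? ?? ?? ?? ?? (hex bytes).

D0: mem[0x1a..0x1e] <- [d4 ab fd 1f 99]
D1: mem[0x16..0x1c] <- [e5 0d 1e 1d 5d e6 d4]
D2: mem[0x1b..0x22] <- [99 b1 d1 10 e5 a3 61 a3]
D3: mem[0x09..0x0e] <- [10 e5 a3 61 a3 10]
D4: mem[0x20..0x27] <- [1e 1d 5d 99 b1 d1 10 e5]
query mem[0x24]=0xb1, mem[0x0d]=0xa3, mem[0x21]=0x1d, mem[0x1a]=0x5d, mem[0x22]=0x5d

MEM[0x24,0x0d,0x21,0x1a,0x22] = b1 a3 1d 5d 5d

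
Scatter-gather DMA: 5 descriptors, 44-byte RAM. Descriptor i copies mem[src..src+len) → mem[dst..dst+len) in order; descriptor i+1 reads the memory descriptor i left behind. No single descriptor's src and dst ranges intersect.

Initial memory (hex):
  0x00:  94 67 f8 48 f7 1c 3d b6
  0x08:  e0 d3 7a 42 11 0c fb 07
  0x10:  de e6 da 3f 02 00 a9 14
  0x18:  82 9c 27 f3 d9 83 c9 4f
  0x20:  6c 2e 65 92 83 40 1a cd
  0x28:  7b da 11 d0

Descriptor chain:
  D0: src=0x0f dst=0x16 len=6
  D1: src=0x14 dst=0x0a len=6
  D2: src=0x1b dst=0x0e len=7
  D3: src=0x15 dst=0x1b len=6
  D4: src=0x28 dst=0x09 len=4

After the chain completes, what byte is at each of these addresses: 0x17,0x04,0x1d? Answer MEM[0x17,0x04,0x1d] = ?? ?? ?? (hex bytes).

[0] 0x0f->0x16 len=6 : 07 de e6 da 3f 02
[1] 0x14->0x0a len=6 : 02 00 07 de e6 da
[2] 0x1b->0x0e len=7 : 02 d9 83 c9 4f 6c 2e
[3] 0x15->0x1b len=6 : 00 07 de e6 da 3f
[4] 0x28->0x09 len=4 : 7b da 11 d0
query mem[0x17]=0xde, mem[0x04]=0xf7, mem[0x1d]=0xde

MEM[0x17,0x04,0x1d] = de f7 de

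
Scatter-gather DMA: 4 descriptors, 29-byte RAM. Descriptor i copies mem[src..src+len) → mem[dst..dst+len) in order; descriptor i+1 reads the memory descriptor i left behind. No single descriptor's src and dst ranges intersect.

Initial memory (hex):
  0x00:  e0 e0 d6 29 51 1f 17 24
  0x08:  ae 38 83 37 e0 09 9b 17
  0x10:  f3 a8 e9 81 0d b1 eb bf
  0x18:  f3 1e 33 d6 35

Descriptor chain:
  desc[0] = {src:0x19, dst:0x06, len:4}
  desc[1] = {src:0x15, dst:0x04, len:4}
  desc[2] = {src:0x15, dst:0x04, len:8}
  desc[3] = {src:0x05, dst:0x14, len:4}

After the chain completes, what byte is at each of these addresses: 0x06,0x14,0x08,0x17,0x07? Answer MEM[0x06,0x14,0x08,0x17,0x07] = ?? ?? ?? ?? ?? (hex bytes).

  after D0: wrote 4B at 0x06 = 1e33d635
  after D1: wrote 4B at 0x04 = b1ebbff3
  after D2: wrote 8B at 0x04 = b1ebbff31e33d635
  after D3: wrote 4B at 0x14 = ebbff31e
query mem[0x06]=0xbf, mem[0x14]=0xeb, mem[0x08]=0x1e, mem[0x17]=0x1e, mem[0x07]=0xf3

MEM[0x06,0x14,0x08,0x17,0x07] = bf eb 1e 1e f3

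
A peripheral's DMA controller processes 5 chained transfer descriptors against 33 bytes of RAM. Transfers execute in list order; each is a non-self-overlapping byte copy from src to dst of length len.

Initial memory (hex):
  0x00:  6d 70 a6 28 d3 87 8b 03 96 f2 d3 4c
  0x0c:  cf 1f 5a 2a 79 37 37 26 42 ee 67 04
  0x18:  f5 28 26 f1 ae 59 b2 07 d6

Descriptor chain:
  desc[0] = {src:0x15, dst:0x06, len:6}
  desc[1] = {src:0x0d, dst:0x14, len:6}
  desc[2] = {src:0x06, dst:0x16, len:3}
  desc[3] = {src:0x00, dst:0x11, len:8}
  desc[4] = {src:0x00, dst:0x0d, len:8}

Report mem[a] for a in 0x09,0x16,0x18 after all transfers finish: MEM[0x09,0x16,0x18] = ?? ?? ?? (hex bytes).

MEM[0x09,0x16,0x18] = f5 87 67

[0] 0x15->0x06 len=6 : ee 67 04 f5 28 26
[1] 0x0d->0x14 len=6 : 1f 5a 2a 79 37 37
[2] 0x06->0x16 len=3 : ee 67 04
[3] 0x00->0x11 len=8 : 6d 70 a6 28 d3 87 ee 67
[4] 0x00->0x0d len=8 : 6d 70 a6 28 d3 87 ee 67
query mem[0x09]=0xf5, mem[0x16]=0x87, mem[0x18]=0x67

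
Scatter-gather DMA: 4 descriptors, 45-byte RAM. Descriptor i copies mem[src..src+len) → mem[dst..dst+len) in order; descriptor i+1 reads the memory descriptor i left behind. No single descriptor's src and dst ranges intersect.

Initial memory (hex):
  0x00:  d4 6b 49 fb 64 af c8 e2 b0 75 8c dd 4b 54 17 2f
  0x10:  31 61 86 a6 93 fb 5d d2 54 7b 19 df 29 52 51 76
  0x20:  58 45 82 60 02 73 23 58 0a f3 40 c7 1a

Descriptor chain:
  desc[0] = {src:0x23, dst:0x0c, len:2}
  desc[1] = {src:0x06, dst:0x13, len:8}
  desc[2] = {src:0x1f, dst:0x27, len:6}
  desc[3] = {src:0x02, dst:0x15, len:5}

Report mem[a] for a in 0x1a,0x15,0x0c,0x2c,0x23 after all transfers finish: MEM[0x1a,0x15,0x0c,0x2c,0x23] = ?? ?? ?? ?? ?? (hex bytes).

D0: mem[0x0c..0x0d] <- [60 02]
D1: mem[0x13..0x1a] <- [c8 e2 b0 75 8c dd 60 02]
D2: mem[0x27..0x2c] <- [76 58 45 82 60 02]
D3: mem[0x15..0x19] <- [49 fb 64 af c8]
query mem[0x1a]=0x02, mem[0x15]=0x49, mem[0x0c]=0x60, mem[0x2c]=0x02, mem[0x23]=0x60

MEM[0x1a,0x15,0x0c,0x2c,0x23] = 02 49 60 02 60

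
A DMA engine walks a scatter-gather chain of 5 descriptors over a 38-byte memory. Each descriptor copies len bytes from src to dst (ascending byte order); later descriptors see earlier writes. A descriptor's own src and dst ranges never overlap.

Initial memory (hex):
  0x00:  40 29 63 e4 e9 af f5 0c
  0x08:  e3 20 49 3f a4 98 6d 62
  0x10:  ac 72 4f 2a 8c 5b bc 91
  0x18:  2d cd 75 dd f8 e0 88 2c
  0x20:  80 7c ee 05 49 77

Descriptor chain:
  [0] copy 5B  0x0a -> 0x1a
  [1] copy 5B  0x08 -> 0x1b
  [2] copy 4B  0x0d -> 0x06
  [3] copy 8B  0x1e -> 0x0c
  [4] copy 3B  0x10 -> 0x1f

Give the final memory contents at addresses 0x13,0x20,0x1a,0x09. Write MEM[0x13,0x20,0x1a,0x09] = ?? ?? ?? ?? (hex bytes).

MEM[0x13,0x20,0x1a,0x09] = 77 05 49 ac

#0 dst[0x1a+5] := {0x49,0x3f,0xa4,0x98,0x6d}
#1 dst[0x1b+5] := {0xe3,0x20,0x49,0x3f,0xa4}
#2 dst[0x06+4] := {0x98,0x6d,0x62,0xac}
#3 dst[0x0c+8] := {0x3f,0xa4,0x80,0x7c,0xee,0x05,0x49,0x77}
#4 dst[0x1f+3] := {0xee,0x05,0x49}
query mem[0x13]=0x77, mem[0x20]=0x05, mem[0x1a]=0x49, mem[0x09]=0xac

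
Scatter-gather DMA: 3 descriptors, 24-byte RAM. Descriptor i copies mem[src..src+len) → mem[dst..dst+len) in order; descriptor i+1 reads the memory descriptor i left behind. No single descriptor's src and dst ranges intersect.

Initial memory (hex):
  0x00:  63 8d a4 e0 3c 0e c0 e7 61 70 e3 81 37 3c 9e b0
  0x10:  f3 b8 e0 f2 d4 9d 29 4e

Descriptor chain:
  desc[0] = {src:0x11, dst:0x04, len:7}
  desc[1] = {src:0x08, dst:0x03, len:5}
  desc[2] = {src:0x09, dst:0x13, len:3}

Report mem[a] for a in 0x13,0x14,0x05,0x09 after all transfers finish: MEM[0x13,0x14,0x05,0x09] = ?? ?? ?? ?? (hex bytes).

MEM[0x13,0x14,0x05,0x09] = 29 4e 4e 29

[0] 0x11->0x04 len=7 : b8 e0 f2 d4 9d 29 4e
[1] 0x08->0x03 len=5 : 9d 29 4e 81 37
[2] 0x09->0x13 len=3 : 29 4e 81
query mem[0x13]=0x29, mem[0x14]=0x4e, mem[0x05]=0x4e, mem[0x09]=0x29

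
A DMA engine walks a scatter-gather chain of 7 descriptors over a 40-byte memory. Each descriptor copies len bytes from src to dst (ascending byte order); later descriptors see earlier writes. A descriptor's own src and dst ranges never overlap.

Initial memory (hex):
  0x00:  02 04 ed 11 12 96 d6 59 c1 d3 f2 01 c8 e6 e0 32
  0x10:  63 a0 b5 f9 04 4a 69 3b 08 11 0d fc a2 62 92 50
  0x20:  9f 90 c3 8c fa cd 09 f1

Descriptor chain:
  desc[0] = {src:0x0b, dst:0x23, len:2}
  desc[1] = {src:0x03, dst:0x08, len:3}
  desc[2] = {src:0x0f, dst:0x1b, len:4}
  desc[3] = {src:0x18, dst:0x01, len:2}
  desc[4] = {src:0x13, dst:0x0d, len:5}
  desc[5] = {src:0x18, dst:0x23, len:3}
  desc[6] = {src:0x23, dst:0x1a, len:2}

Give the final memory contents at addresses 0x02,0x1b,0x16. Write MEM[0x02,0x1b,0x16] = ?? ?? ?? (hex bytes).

[0] 0x0b->0x23 len=2 : 01 c8
[1] 0x03->0x08 len=3 : 11 12 96
[2] 0x0f->0x1b len=4 : 32 63 a0 b5
[3] 0x18->0x01 len=2 : 08 11
[4] 0x13->0x0d len=5 : f9 04 4a 69 3b
[5] 0x18->0x23 len=3 : 08 11 0d
[6] 0x23->0x1a len=2 : 08 11
query mem[0x02]=0x11, mem[0x1b]=0x11, mem[0x16]=0x69

MEM[0x02,0x1b,0x16] = 11 11 69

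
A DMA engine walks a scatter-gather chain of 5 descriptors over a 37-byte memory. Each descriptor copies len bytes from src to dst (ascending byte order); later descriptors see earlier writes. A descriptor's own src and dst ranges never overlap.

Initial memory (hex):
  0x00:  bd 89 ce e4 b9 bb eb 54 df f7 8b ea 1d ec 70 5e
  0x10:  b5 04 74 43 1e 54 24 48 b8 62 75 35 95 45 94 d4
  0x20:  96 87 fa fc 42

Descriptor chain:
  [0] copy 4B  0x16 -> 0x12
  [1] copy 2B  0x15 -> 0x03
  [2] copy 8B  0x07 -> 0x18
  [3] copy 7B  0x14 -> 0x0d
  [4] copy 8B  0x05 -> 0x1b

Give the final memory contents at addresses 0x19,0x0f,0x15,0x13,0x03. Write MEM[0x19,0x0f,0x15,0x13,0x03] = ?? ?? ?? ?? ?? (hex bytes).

  after D0: wrote 4B at 0x12 = 2448b862
  after D1: wrote 2B at 0x03 = 6224
  after D2: wrote 8B at 0x18 = 54dff78bea1dec70
  after D3: wrote 7B at 0x0d = b862244854dff7
  after D4: wrote 8B at 0x1b = bbeb54dff78bea1d
query mem[0x19]=0xdf, mem[0x0f]=0x24, mem[0x15]=0x62, mem[0x13]=0xf7, mem[0x03]=0x62

MEM[0x19,0x0f,0x15,0x13,0x03] = df 24 62 f7 62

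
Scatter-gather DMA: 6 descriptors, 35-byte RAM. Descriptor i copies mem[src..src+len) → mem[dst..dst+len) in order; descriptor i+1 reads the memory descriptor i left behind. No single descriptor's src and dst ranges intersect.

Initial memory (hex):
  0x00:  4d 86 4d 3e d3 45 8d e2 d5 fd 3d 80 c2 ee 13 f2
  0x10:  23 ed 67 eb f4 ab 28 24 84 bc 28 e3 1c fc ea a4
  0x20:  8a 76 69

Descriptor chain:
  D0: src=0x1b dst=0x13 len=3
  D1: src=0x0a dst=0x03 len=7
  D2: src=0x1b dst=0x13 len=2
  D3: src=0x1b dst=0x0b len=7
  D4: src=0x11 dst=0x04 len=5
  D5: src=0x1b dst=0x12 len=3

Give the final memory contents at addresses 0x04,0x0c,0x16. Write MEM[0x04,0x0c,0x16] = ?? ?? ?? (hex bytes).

#0 dst[0x13+3] := {0xe3,0x1c,0xfc}
#1 dst[0x03+7] := {0x3d,0x80,0xc2,0xee,0x13,0xf2,0x23}
#2 dst[0x13+2] := {0xe3,0x1c}
#3 dst[0x0b+7] := {0xe3,0x1c,0xfc,0xea,0xa4,0x8a,0x76}
#4 dst[0x04+5] := {0x76,0x67,0xe3,0x1c,0xfc}
#5 dst[0x12+3] := {0xe3,0x1c,0xfc}
query mem[0x04]=0x76, mem[0x0c]=0x1c, mem[0x16]=0x28

MEM[0x04,0x0c,0x16] = 76 1c 28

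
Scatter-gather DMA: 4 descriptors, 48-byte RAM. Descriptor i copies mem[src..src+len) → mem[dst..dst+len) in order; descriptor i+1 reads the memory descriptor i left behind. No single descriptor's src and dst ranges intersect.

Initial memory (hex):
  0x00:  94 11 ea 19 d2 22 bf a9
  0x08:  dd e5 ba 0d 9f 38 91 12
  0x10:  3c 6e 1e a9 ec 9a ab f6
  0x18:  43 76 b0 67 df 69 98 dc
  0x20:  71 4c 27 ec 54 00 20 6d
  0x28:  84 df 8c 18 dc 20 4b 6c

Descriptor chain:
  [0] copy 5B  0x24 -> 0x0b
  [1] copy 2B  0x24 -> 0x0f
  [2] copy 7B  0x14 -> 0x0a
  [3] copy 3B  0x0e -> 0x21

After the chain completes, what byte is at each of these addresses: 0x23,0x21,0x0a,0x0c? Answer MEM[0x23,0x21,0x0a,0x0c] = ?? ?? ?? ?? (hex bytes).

#0 dst[0x0b+5] := {0x54,0x00,0x20,0x6d,0x84}
#1 dst[0x0f+2] := {0x54,0x00}
#2 dst[0x0a+7] := {0xec,0x9a,0xab,0xf6,0x43,0x76,0xb0}
#3 dst[0x21+3] := {0x43,0x76,0xb0}
query mem[0x23]=0xb0, mem[0x21]=0x43, mem[0x0a]=0xec, mem[0x0c]=0xab

MEM[0x23,0x21,0x0a,0x0c] = b0 43 ec ab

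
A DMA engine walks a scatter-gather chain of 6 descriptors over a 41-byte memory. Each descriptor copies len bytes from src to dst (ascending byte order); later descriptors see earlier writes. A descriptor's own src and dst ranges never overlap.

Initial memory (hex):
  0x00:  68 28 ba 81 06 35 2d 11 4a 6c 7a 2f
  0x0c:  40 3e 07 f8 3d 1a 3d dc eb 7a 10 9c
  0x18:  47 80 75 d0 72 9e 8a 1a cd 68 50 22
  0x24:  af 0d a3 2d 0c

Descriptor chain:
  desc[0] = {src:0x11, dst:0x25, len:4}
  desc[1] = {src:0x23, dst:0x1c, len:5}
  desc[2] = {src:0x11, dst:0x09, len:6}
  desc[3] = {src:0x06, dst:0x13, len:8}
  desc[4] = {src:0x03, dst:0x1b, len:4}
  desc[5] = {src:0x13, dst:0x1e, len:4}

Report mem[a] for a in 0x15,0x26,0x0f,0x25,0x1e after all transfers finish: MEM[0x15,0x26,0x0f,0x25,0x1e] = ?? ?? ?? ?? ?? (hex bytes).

#0 dst[0x25+4] := {0x1a,0x3d,0xdc,0xeb}
#1 dst[0x1c+5] := {0x22,0xaf,0x1a,0x3d,0xdc}
#2 dst[0x09+6] := {0x1a,0x3d,0xdc,0xeb,0x7a,0x10}
#3 dst[0x13+8] := {0x2d,0x11,0x4a,0x1a,0x3d,0xdc,0xeb,0x7a}
#4 dst[0x1b+4] := {0x81,0x06,0x35,0x2d}
#5 dst[0x1e+4] := {0x2d,0x11,0x4a,0x1a}
query mem[0x15]=0x4a, mem[0x26]=0x3d, mem[0x0f]=0xf8, mem[0x25]=0x1a, mem[0x1e]=0x2d

MEM[0x15,0x26,0x0f,0x25,0x1e] = 4a 3d f8 1a 2d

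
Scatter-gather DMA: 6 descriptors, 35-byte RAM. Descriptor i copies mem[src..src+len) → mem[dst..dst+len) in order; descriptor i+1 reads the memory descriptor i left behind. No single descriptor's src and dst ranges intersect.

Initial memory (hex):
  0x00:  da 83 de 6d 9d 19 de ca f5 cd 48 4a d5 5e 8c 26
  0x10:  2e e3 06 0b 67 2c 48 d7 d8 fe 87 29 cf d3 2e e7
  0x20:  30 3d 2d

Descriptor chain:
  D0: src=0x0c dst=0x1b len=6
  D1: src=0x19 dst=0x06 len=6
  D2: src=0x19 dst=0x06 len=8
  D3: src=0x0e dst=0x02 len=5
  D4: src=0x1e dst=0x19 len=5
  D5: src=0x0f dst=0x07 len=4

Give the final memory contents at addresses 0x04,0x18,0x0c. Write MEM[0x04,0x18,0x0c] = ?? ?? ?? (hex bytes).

MEM[0x04,0x18,0x0c] = 2e d8 2e

[0] 0x0c->0x1b len=6 : d5 5e 8c 26 2e e3
[1] 0x19->0x06 len=6 : fe 87 d5 5e 8c 26
[2] 0x19->0x06 len=8 : fe 87 d5 5e 8c 26 2e e3
[3] 0x0e->0x02 len=5 : 8c 26 2e e3 06
[4] 0x1e->0x19 len=5 : 26 2e e3 3d 2d
[5] 0x0f->0x07 len=4 : 26 2e e3 06
query mem[0x04]=0x2e, mem[0x18]=0xd8, mem[0x0c]=0x2e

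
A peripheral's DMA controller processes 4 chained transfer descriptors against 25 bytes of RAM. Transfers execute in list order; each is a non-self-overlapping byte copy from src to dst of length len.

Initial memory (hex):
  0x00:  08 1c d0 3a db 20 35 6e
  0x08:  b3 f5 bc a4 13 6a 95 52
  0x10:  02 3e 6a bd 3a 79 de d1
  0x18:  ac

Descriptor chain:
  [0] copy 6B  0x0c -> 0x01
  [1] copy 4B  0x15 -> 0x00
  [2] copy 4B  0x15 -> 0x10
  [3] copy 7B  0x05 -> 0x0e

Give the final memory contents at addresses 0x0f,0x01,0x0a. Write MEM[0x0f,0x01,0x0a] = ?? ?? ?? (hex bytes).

  after D0: wrote 6B at 0x01 = 136a9552023e
  after D1: wrote 4B at 0x00 = 79ded1ac
  after D2: wrote 4B at 0x10 = 79ded1ac
  after D3: wrote 7B at 0x0e = 023e6eb3f5bca4
query mem[0x0f]=0x3e, mem[0x01]=0xde, mem[0x0a]=0xbc

MEM[0x0f,0x01,0x0a] = 3e de bc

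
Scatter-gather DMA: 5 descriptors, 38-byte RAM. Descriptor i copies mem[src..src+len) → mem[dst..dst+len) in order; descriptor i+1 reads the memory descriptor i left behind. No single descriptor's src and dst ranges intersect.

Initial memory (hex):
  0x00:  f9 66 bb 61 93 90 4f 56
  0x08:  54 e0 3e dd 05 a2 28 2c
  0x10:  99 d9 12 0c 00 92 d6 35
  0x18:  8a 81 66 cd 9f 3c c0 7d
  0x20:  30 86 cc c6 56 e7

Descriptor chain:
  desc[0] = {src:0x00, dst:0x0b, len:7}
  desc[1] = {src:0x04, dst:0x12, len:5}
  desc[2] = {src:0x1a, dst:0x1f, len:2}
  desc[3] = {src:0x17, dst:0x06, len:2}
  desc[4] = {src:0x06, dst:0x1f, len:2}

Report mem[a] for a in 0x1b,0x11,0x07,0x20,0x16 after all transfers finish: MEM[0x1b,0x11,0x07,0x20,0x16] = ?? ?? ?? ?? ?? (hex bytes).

MEM[0x1b,0x11,0x07,0x20,0x16] = cd 4f 8a 8a 54

D0: mem[0x0b..0x11] <- [f9 66 bb 61 93 90 4f]
D1: mem[0x12..0x16] <- [93 90 4f 56 54]
D2: mem[0x1f..0x20] <- [66 cd]
D3: mem[0x06..0x07] <- [35 8a]
D4: mem[0x1f..0x20] <- [35 8a]
query mem[0x1b]=0xcd, mem[0x11]=0x4f, mem[0x07]=0x8a, mem[0x20]=0x8a, mem[0x16]=0x54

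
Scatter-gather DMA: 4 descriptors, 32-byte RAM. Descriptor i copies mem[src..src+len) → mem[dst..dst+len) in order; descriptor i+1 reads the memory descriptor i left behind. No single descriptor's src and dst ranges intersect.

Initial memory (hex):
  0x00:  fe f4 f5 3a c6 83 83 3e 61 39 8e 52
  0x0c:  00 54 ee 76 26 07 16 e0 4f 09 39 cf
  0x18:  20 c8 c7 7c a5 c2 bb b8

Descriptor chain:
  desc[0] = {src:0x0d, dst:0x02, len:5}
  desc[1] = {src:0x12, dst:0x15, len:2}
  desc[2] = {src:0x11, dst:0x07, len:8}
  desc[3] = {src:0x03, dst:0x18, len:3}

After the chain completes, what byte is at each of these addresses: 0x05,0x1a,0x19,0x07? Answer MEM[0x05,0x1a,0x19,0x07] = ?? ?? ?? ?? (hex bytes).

MEM[0x05,0x1a,0x19,0x07] = 26 26 76 07

D0: mem[0x02..0x06] <- [54 ee 76 26 07]
D1: mem[0x15..0x16] <- [16 e0]
D2: mem[0x07..0x0e] <- [07 16 e0 4f 16 e0 cf 20]
D3: mem[0x18..0x1a] <- [ee 76 26]
query mem[0x05]=0x26, mem[0x1a]=0x26, mem[0x19]=0x76, mem[0x07]=0x07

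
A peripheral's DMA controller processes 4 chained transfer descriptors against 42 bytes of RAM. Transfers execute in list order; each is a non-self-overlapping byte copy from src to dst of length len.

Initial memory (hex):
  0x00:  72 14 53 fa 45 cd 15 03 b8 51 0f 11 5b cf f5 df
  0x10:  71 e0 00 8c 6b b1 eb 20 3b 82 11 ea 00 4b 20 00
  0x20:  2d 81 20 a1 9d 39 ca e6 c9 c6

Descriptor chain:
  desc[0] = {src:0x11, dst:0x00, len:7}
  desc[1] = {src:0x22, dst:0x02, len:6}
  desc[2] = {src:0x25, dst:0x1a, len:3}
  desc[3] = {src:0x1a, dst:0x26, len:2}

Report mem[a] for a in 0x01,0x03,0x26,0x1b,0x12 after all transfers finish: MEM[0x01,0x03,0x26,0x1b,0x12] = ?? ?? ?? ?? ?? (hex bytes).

MEM[0x01,0x03,0x26,0x1b,0x12] = 00 a1 39 ca 00

D0: mem[0x00..0x06] <- [e0 00 8c 6b b1 eb 20]
D1: mem[0x02..0x07] <- [20 a1 9d 39 ca e6]
D2: mem[0x1a..0x1c] <- [39 ca e6]
D3: mem[0x26..0x27] <- [39 ca]
query mem[0x01]=0x00, mem[0x03]=0xa1, mem[0x26]=0x39, mem[0x1b]=0xca, mem[0x12]=0x00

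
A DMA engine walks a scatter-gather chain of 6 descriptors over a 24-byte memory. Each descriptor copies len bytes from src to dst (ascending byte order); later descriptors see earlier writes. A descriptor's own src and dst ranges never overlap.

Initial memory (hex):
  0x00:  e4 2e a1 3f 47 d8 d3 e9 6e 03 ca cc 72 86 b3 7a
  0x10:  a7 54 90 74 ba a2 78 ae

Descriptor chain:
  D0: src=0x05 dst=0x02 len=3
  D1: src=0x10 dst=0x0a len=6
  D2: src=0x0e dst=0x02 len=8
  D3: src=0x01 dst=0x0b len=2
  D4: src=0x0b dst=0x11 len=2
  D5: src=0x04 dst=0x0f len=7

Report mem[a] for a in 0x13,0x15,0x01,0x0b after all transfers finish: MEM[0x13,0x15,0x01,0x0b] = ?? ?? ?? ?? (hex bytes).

  after D0: wrote 3B at 0x02 = d8d3e9
  after D1: wrote 6B at 0x0a = a7549074baa2
  after D2: wrote 8B at 0x02 = baa2a7549074baa2
  after D3: wrote 2B at 0x0b = 2eba
  after D4: wrote 2B at 0x11 = 2eba
  after D5: wrote 7B at 0x0f = a7549074baa2a7
query mem[0x13]=0xba, mem[0x15]=0xa7, mem[0x01]=0x2e, mem[0x0b]=0x2e

MEM[0x13,0x15,0x01,0x0b] = ba a7 2e 2e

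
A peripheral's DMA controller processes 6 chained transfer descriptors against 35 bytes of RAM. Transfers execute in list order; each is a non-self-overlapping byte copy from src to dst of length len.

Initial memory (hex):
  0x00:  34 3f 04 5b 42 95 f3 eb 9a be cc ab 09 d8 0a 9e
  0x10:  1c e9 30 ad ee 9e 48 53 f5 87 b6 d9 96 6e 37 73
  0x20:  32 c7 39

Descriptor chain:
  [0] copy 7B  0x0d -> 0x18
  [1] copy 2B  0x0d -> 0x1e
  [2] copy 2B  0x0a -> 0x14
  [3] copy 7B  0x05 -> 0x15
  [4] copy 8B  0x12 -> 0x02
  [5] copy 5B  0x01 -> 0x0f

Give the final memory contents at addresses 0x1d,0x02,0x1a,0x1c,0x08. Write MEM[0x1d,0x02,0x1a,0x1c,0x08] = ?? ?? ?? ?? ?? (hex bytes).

  after D0: wrote 7B at 0x18 = d80a9e1ce930ad
  after D1: wrote 2B at 0x1e = d80a
  after D2: wrote 2B at 0x14 = ccab
  after D3: wrote 7B at 0x15 = 95f3eb9abeccab
  after D4: wrote 8B at 0x02 = 30adcc95f3eb9abe
  after D5: wrote 5B at 0x0f = 3f30adcc95
query mem[0x1d]=0x30, mem[0x02]=0x30, mem[0x1a]=0xcc, mem[0x1c]=0xe9, mem[0x08]=0x9a

MEM[0x1d,0x02,0x1a,0x1c,0x08] = 30 30 cc e9 9a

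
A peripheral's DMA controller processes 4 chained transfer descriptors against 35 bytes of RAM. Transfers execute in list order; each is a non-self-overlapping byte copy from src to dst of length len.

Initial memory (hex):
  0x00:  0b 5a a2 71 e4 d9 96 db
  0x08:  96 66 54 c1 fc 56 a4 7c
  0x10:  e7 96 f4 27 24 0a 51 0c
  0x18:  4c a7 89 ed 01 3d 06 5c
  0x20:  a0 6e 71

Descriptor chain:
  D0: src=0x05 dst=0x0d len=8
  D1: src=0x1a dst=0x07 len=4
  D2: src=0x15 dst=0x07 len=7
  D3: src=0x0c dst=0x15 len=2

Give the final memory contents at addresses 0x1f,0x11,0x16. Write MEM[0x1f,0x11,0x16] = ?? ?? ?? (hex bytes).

  after D0: wrote 8B at 0x0d = d996db966654c1fc
  after D1: wrote 4B at 0x07 = 89ed013d
  after D2: wrote 7B at 0x07 = 0a510c4ca789ed
  after D3: wrote 2B at 0x15 = 89ed
query mem[0x1f]=0x5c, mem[0x11]=0x66, mem[0x16]=0xed

MEM[0x1f,0x11,0x16] = 5c 66 ed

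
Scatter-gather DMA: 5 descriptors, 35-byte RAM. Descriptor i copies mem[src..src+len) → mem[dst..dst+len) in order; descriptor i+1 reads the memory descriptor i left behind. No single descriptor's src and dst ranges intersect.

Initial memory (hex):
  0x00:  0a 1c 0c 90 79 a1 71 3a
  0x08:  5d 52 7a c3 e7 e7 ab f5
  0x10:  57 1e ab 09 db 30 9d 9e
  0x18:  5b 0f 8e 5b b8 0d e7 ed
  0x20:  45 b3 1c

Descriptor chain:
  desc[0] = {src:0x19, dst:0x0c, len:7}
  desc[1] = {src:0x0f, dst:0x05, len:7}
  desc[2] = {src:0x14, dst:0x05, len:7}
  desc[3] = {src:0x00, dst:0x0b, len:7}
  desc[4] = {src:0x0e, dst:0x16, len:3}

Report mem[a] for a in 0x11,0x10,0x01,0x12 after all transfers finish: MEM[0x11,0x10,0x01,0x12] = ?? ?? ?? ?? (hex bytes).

MEM[0x11,0x10,0x01,0x12] = 30 db 1c ed

[0] 0x19->0x0c len=7 : 0f 8e 5b b8 0d e7 ed
[1] 0x0f->0x05 len=7 : b8 0d e7 ed 09 db 30
[2] 0x14->0x05 len=7 : db 30 9d 9e 5b 0f 8e
[3] 0x00->0x0b len=7 : 0a 1c 0c 90 79 db 30
[4] 0x0e->0x16 len=3 : 90 79 db
query mem[0x11]=0x30, mem[0x10]=0xdb, mem[0x01]=0x1c, mem[0x12]=0xed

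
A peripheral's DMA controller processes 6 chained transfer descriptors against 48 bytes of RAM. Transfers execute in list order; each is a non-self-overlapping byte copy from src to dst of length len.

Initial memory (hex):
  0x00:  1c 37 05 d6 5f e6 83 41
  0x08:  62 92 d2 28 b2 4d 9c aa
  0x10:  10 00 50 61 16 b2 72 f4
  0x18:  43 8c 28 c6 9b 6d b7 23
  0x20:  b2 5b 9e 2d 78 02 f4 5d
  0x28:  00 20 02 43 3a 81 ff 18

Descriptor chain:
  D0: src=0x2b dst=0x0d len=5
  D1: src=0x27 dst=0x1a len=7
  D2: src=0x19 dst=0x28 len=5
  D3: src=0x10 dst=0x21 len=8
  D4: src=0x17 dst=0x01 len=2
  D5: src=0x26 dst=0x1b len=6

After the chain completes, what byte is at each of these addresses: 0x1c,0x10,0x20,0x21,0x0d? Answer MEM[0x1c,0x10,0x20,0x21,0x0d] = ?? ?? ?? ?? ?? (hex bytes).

MEM[0x1c,0x10,0x20,0x21,0x0d] = 72 ff 20 ff 43

D0: mem[0x0d..0x11] <- [43 3a 81 ff 18]
D1: mem[0x1a..0x20] <- [5d 00 20 02 43 3a 81]
D2: mem[0x28..0x2c] <- [8c 5d 00 20 02]
D3: mem[0x21..0x28] <- [ff 18 50 61 16 b2 72 f4]
D4: mem[0x01..0x02] <- [f4 43]
D5: mem[0x1b..0x20] <- [b2 72 f4 5d 00 20]
query mem[0x1c]=0x72, mem[0x10]=0xff, mem[0x20]=0x20, mem[0x21]=0xff, mem[0x0d]=0x43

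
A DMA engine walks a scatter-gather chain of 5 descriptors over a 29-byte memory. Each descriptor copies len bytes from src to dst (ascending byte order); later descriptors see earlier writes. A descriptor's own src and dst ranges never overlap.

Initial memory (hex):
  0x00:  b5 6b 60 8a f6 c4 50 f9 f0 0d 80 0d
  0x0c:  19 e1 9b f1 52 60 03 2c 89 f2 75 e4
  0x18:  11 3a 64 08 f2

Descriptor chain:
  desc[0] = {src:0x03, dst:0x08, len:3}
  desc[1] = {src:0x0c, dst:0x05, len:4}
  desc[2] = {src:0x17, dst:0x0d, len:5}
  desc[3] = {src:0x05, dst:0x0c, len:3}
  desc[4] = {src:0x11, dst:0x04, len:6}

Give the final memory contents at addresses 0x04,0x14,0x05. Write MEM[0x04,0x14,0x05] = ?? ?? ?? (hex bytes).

MEM[0x04,0x14,0x05] = 08 89 03

D0: mem[0x08..0x0a] <- [8a f6 c4]
D1: mem[0x05..0x08] <- [19 e1 9b f1]
D2: mem[0x0d..0x11] <- [e4 11 3a 64 08]
D3: mem[0x0c..0x0e] <- [19 e1 9b]
D4: mem[0x04..0x09] <- [08 03 2c 89 f2 75]
query mem[0x04]=0x08, mem[0x14]=0x89, mem[0x05]=0x03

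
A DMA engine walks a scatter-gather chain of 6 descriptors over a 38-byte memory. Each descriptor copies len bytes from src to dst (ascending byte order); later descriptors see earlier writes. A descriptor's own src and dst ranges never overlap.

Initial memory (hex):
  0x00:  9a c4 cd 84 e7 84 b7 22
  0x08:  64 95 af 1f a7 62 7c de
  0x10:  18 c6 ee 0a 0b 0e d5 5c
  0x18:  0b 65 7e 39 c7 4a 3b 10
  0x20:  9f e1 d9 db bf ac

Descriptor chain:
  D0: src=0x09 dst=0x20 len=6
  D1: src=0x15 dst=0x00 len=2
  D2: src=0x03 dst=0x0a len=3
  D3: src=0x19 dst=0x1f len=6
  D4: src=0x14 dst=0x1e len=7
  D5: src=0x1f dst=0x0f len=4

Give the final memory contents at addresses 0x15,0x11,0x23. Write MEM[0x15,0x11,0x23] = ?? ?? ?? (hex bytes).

MEM[0x15,0x11,0x23] = 0e 5c 65

#0 dst[0x20+6] := {0x95,0xaf,0x1f,0xa7,0x62,0x7c}
#1 dst[0x00+2] := {0x0e,0xd5}
#2 dst[0x0a+3] := {0x84,0xe7,0x84}
#3 dst[0x1f+6] := {0x65,0x7e,0x39,0xc7,0x4a,0x3b}
#4 dst[0x1e+7] := {0x0b,0x0e,0xd5,0x5c,0x0b,0x65,0x7e}
#5 dst[0x0f+4] := {0x0e,0xd5,0x5c,0x0b}
query mem[0x15]=0x0e, mem[0x11]=0x5c, mem[0x23]=0x65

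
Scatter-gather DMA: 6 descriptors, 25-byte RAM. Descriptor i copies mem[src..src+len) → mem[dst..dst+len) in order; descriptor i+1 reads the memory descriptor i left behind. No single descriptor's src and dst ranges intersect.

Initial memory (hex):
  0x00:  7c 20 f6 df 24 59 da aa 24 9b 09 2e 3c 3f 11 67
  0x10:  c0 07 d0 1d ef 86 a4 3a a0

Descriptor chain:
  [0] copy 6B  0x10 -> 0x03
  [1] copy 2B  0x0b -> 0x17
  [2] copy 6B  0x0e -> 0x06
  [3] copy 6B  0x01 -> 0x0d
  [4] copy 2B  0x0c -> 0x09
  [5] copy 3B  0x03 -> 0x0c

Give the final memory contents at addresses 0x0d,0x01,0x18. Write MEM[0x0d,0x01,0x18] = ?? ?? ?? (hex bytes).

  after D0: wrote 6B at 0x03 = c007d01def86
  after D1: wrote 2B at 0x17 = 2e3c
  after D2: wrote 6B at 0x06 = 1167c007d01d
  after D3: wrote 6B at 0x0d = 20f6c007d011
  after D4: wrote 2B at 0x09 = 3c20
  after D5: wrote 3B at 0x0c = c007d0
query mem[0x0d]=0x07, mem[0x01]=0x20, mem[0x18]=0x3c

MEM[0x0d,0x01,0x18] = 07 20 3c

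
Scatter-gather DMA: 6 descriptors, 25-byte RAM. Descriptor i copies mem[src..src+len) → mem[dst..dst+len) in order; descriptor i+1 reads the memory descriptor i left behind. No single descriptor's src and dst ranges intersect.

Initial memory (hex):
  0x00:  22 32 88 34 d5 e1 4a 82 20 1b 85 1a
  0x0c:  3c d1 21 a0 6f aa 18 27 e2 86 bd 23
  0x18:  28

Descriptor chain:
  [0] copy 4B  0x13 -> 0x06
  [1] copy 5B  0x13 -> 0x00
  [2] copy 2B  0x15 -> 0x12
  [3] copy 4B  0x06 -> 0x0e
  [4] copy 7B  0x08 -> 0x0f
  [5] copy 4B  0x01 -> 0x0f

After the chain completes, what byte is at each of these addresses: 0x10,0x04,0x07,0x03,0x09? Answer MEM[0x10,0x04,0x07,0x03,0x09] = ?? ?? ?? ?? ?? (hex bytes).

  after D0: wrote 4B at 0x06 = 27e286bd
  after D1: wrote 5B at 0x00 = 27e286bd23
  after D2: wrote 2B at 0x12 = 86bd
  after D3: wrote 4B at 0x0e = 27e286bd
  after D4: wrote 7B at 0x0f = 86bd851a3cd127
  after D5: wrote 4B at 0x0f = e286bd23
query mem[0x10]=0x86, mem[0x04]=0x23, mem[0x07]=0xe2, mem[0x03]=0xbd, mem[0x09]=0xbd

MEM[0x10,0x04,0x07,0x03,0x09] = 86 23 e2 bd bd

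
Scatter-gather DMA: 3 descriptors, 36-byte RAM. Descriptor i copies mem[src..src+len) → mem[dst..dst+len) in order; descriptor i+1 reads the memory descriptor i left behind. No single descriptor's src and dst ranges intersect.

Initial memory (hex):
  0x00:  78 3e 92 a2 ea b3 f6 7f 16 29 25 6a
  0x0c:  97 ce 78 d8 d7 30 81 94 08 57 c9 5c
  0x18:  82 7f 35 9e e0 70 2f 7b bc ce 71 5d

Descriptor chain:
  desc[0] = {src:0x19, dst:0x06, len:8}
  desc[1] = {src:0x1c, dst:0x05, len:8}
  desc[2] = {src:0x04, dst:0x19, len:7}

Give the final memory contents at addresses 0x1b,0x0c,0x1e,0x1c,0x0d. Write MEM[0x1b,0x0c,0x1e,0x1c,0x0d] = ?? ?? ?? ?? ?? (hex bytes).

MEM[0x1b,0x0c,0x1e,0x1c,0x0d] = 70 5d bc 2f bc

#0 dst[0x06+8] := {0x7f,0x35,0x9e,0xe0,0x70,0x2f,0x7b,0xbc}
#1 dst[0x05+8] := {0xe0,0x70,0x2f,0x7b,0xbc,0xce,0x71,0x5d}
#2 dst[0x19+7] := {0xea,0xe0,0x70,0x2f,0x7b,0xbc,0xce}
query mem[0x1b]=0x70, mem[0x0c]=0x5d, mem[0x1e]=0xbc, mem[0x1c]=0x2f, mem[0x0d]=0xbc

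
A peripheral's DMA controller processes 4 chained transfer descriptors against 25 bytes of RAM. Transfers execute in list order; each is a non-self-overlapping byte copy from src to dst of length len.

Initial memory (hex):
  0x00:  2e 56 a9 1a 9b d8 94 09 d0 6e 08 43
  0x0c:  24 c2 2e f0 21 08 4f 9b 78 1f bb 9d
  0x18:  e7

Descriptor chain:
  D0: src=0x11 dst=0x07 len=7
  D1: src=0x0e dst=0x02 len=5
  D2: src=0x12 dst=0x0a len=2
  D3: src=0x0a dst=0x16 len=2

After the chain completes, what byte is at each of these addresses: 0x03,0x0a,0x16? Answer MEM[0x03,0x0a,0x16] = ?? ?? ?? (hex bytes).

MEM[0x03,0x0a,0x16] = f0 4f 4f

#0 dst[0x07+7] := {0x08,0x4f,0x9b,0x78,0x1f,0xbb,0x9d}
#1 dst[0x02+5] := {0x2e,0xf0,0x21,0x08,0x4f}
#2 dst[0x0a+2] := {0x4f,0x9b}
#3 dst[0x16+2] := {0x4f,0x9b}
query mem[0x03]=0xf0, mem[0x0a]=0x4f, mem[0x16]=0x4f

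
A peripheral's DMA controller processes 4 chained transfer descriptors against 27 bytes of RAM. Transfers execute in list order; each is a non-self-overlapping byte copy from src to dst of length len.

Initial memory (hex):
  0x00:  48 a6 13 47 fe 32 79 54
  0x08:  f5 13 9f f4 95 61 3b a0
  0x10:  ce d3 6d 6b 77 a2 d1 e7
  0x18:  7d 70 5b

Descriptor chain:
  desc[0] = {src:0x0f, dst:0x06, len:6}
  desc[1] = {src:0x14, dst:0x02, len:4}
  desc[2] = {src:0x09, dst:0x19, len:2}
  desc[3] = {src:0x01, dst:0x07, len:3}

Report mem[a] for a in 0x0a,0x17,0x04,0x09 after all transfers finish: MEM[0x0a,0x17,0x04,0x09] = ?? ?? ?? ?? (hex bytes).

#0 dst[0x06+6] := {0xa0,0xce,0xd3,0x6d,0x6b,0x77}
#1 dst[0x02+4] := {0x77,0xa2,0xd1,0xe7}
#2 dst[0x19+2] := {0x6d,0x6b}
#3 dst[0x07+3] := {0xa6,0x77,0xa2}
query mem[0x0a]=0x6b, mem[0x17]=0xe7, mem[0x04]=0xd1, mem[0x09]=0xa2

MEM[0x0a,0x17,0x04,0x09] = 6b e7 d1 a2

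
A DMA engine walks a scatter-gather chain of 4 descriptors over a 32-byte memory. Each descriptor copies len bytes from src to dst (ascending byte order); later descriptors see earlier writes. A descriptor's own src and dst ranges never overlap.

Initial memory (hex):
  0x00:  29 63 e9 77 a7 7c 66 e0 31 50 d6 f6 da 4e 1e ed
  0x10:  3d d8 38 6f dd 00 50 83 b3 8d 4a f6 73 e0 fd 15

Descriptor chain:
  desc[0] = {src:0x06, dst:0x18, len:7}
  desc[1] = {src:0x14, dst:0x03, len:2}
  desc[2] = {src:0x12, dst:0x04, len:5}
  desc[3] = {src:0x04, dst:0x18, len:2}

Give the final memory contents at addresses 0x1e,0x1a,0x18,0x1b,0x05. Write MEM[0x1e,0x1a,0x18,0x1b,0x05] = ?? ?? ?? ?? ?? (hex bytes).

  after D0: wrote 7B at 0x18 = 66e03150d6f6da
  after D1: wrote 2B at 0x03 = dd00
  after D2: wrote 5B at 0x04 = 386fdd0050
  after D3: wrote 2B at 0x18 = 386f
query mem[0x1e]=0xda, mem[0x1a]=0x31, mem[0x18]=0x38, mem[0x1b]=0x50, mem[0x05]=0x6f

MEM[0x1e,0x1a,0x18,0x1b,0x05] = da 31 38 50 6f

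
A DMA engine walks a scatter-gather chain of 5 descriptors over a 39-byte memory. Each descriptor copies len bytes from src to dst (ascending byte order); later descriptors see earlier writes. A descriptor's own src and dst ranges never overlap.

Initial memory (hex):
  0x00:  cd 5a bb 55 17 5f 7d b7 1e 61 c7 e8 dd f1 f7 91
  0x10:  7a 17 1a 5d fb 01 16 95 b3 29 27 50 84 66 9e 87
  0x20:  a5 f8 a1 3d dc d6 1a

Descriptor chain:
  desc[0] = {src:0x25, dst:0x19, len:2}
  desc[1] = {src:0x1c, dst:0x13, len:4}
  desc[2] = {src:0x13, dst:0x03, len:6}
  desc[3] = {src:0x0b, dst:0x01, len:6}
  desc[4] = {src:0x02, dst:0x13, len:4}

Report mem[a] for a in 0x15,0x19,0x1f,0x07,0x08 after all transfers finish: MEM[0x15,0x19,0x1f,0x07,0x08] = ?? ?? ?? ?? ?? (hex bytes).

MEM[0x15,0x19,0x1f,0x07,0x08] = f7 d6 87 95 b3

#0 dst[0x19+2] := {0xd6,0x1a}
#1 dst[0x13+4] := {0x84,0x66,0x9e,0x87}
#2 dst[0x03+6] := {0x84,0x66,0x9e,0x87,0x95,0xb3}
#3 dst[0x01+6] := {0xe8,0xdd,0xf1,0xf7,0x91,0x7a}
#4 dst[0x13+4] := {0xdd,0xf1,0xf7,0x91}
query mem[0x15]=0xf7, mem[0x19]=0xd6, mem[0x1f]=0x87, mem[0x07]=0x95, mem[0x08]=0xb3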